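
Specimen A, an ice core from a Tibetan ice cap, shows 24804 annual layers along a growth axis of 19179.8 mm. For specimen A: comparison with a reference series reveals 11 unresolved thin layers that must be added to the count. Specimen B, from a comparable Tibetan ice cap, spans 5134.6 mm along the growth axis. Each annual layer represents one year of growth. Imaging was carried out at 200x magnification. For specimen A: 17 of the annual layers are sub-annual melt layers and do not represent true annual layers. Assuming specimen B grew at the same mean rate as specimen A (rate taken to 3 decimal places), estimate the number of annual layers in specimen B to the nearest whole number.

Specimen A: true annual layer count = 24804 − 17 + 11 = 24798.
A: Mean rate = 19179.8 mm / 24798 years ≈ 0.773 mm per year.
Specimen B: 5134.6 mm / 0.773 mm per year = 6642.43 years ≈ 6642 annual layers.

6642 annual layers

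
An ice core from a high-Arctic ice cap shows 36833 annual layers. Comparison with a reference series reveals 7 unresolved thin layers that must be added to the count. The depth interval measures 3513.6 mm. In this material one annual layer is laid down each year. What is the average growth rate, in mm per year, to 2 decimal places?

After corrections the count is 36833 + 7 = 36840 annual layers.
3513.6 mm over 36840 years gives 3513.6 / 36840 ≈ 0.10 mm per year.

0.10 mm per year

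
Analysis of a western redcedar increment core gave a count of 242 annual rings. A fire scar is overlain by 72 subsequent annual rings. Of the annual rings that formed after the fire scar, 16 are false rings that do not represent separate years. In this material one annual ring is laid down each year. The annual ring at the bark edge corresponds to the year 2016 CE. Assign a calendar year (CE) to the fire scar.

1960 CE

72 annual rings post-date the fire scar.
Removing the 16 false annual rings leaves 72 − 16 = 56 true annual rings beyond the fire scar.
2016 − 56 = 1960 CE.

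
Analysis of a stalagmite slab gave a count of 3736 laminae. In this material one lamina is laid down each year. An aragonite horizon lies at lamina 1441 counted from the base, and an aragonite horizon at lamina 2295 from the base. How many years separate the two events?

854 years

2295 − 1441 = 854 laminae lie between the two events.
One lamina per year makes the interval 854 years.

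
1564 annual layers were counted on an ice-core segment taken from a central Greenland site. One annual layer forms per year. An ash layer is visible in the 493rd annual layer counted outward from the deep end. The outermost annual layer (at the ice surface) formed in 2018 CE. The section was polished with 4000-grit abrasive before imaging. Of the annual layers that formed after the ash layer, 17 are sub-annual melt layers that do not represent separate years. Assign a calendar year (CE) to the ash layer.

964 CE

Between annual layer 493 and the ice surface there are 1564 − 493 = 1071 annual layers.
1071 − 17 false = 1054 true annual layers after the ash layer.
Counting back 1054 years from 2018 CE places the ash layer in 2018 − 1054 = 964 CE.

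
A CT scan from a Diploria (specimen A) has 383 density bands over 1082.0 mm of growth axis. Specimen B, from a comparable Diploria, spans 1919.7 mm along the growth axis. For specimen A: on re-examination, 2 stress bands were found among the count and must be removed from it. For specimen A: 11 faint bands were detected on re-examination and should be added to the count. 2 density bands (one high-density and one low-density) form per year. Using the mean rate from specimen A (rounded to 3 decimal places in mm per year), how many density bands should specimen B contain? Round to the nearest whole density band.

Specimen A: true density band count = 383 − 2 + 11 = 392.
Specimen A: with 2 density bands per year, 392 / 2 = 196 years.
A: 1082.0 mm over 196 years gives 1082.0 / 196 ≈ 5.520 mm per year.
B spans 1919.7 / 5.520 = 347.77 years; at 2 density bands per year that is 347.77 × 2 ≈ 696 density bands.

696 density bands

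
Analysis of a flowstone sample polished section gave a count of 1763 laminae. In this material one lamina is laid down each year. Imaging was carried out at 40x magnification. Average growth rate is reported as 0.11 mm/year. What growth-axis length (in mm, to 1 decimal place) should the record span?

193.9 mm

1763 years of growth are recorded.
Length ≈ 0.11 × 1763 = 193.9 mm.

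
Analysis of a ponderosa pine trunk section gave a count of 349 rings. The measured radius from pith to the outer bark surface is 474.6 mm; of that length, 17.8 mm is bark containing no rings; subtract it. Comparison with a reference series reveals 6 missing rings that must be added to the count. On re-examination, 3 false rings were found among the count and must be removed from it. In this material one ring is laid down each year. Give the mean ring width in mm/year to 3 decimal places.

1.298 mm/year

Adjusted count: 349 − 3 + 6 = 352 rings.
Removing the 17.8 mm offcut leaves 474.6 − 17.8 = 456.8 mm.
456.8 mm over 352 years gives 456.8 / 352 ≈ 1.298 mm/year.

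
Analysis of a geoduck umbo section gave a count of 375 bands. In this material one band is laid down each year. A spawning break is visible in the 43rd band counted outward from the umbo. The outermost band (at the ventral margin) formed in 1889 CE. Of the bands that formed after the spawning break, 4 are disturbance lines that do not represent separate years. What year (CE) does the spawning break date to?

1561 CE

The spawning break sits at band 43 from the umbo, so 375 − 43 = 332 bands formed after it.
Removing the 4 false bands leaves 332 − 4 = 328 true bands beyond the spawning break.
1889 − 328 = 1561 CE.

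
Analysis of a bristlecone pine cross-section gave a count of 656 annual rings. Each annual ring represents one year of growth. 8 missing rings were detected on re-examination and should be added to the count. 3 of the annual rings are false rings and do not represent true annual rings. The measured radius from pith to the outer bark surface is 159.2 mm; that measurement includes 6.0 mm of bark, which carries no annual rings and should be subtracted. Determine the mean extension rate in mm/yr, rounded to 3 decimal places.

0.232 mm/yr

Correcting the raw count gives 656 − 3 + 8 = 661 true annual rings.
Removing the 6.0 mm offcut leaves 159.2 − 6.0 = 153.2 mm.
Extension rate ≈ 153.2 / 661 = 0.232 mm/yr.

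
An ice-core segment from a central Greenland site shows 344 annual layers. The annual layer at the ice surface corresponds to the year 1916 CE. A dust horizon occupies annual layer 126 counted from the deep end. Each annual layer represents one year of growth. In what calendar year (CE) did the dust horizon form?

344 − 126 = 218 annual layers lie beyond the dust horizon toward the ice surface.
1916 − 218 = 1698 CE.

1698 CE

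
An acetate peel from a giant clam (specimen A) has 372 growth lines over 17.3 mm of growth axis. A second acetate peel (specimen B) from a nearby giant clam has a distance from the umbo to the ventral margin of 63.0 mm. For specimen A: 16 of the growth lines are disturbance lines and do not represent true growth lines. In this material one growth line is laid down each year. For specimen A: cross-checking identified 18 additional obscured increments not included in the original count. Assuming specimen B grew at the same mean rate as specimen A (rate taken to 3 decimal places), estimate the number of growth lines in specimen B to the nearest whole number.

1370 growth lines

Specimen A: true growth line count = 372 − 16 + 18 = 374.
A: Extension rate ≈ 17.3 / 374 = 0.046 mm/year.
Specimen B: 63.0 mm / 0.046 mm per year = 1369.57 years ≈ 1370 growth lines.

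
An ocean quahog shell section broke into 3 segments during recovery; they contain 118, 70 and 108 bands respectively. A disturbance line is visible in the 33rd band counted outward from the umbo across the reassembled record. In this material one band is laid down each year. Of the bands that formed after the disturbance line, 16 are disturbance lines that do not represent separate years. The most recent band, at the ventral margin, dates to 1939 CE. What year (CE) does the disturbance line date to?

Total bands = 118 + 70 + 108 = 296.
The disturbance line sits at band 33 from the umbo, so 296 − 33 = 263 bands formed after it.
263 − 16 false = 247 true bands after the disturbance line.
The band at the ventral margin is 1939 CE, so the disturbance line dates to 1939 − 247 = 1692 CE.

1692 CE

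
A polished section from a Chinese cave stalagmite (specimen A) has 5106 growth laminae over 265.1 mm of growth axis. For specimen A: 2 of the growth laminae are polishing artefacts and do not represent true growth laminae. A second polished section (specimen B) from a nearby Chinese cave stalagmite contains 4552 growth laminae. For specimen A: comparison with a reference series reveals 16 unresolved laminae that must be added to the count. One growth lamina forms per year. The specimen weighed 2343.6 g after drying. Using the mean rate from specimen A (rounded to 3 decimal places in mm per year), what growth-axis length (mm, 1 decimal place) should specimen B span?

Specimen A: after corrections the count is 5106 − 2 + 16 = 5120 growth laminae.
A: 265.1 mm over 5120 years gives 265.1 / 5120 ≈ 0.052 mm per year.
For B, 0.052 mm/year × 4552 years = 236.7 mm.

236.7 mm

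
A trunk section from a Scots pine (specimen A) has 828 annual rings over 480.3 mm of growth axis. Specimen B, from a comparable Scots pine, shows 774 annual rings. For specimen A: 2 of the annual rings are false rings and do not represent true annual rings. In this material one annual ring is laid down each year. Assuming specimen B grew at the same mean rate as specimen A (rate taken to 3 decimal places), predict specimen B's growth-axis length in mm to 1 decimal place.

449.7 mm

Specimen A: correcting the raw count gives 828 − 2 = 826 true annual rings.
A: Extension rate ≈ 480.3 / 826 = 0.581 mm per year.
B's length ≈ 0.581 × 774 = 449.7 mm.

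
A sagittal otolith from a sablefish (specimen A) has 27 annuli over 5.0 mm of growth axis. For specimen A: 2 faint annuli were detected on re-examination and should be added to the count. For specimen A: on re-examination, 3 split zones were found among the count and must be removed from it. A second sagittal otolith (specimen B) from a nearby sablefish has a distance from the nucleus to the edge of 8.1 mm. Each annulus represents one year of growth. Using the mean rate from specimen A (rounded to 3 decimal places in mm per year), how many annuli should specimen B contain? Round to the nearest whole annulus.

42 annuli

Specimen A: true annulus count = 27 − 3 + 2 = 26.
A: 5.0 mm over 26 years gives 5.0 / 26 ≈ 0.192 mm per year.
For B, 8.1 / 0.192 = 42.19 years ≈ 42 annuli.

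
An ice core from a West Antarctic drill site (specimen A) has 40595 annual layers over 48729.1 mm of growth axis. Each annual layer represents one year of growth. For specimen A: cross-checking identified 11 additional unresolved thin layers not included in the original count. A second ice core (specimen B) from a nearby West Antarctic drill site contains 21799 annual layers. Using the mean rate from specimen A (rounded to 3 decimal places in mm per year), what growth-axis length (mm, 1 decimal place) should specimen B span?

Specimen A: after corrections the count is 40595 + 11 = 40606 annual layers.
A: Extension rate ≈ 48729.1 / 40606 = 1.200 mm per year.
For B, 1.200 mm/year × 21799 years = 26158.8 mm.

26158.8 mm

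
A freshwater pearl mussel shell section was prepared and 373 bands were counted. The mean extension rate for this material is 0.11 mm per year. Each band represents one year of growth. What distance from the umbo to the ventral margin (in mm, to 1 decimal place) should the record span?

373 years of growth are recorded.
373 years at 0.11 mm/year gives 0.11 × 373 = 41.0 mm.

41.0 mm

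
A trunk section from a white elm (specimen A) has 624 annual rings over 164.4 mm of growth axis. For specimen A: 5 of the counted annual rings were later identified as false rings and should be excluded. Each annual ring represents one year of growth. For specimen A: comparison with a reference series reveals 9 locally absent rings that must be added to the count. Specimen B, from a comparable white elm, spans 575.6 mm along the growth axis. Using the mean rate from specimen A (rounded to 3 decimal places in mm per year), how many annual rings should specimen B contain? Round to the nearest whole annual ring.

Specimen A: after corrections the count is 624 − 5 + 9 = 628 annual rings.
A: 164.4 mm over 628 years gives 164.4 / 628 ≈ 0.262 mm per year.
Specimen B: 575.6 mm / 0.262 mm per year = 2196.95 years ≈ 2197 annual rings.

2197 annual rings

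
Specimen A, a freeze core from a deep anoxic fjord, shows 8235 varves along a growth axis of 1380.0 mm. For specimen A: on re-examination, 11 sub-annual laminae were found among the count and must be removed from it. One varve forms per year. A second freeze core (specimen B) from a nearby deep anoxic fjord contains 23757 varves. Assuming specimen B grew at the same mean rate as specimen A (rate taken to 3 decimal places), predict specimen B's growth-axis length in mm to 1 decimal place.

3991.2 mm

Specimen A: after corrections the count is 8235 − 11 = 8224 varves.
A: Extension rate ≈ 1380.0 / 8224 = 0.168 mm/year.
Length of B = 0.168 × 23757 = 3991.2 mm.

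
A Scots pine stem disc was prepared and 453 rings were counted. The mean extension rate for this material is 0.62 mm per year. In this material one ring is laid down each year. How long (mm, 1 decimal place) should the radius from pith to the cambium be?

280.9 mm

The record spans 453 years at 0.62 mm per year.
Length ≈ 0.62 × 453 = 280.9 mm.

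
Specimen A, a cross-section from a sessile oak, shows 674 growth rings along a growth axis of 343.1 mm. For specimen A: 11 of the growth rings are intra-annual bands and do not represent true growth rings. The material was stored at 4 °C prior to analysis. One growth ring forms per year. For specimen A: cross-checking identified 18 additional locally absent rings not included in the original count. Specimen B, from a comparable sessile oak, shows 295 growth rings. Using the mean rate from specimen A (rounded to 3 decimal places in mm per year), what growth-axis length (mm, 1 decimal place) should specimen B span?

Specimen A: adjusted count: 674 − 11 + 18 = 681 growth rings.
A: 343.1 mm over 681 years gives 343.1 / 681 ≈ 0.504 mm/year.
Length of B = 0.504 × 295 = 148.7 mm.

148.7 mm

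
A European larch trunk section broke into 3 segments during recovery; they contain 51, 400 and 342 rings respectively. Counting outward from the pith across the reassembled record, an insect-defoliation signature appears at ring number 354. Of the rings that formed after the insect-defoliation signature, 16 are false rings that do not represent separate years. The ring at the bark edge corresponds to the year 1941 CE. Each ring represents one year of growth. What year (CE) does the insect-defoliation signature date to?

Total rings = 51 + 400 + 342 = 793.
The insect-defoliation signature sits at ring 354 from the pith, so 793 − 354 = 439 rings formed after it.
Removing the 16 false rings leaves 439 − 16 = 423 true rings beyond the insect-defoliation signature.
The ring at the bark edge is 1941 CE, so the insect-defoliation signature dates to 1941 − 423 = 1518 CE.

1518 CE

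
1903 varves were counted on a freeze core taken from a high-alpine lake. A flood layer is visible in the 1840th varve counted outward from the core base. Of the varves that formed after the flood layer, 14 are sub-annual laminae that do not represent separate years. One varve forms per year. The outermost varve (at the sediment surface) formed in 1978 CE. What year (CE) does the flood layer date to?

1929 CE

1903 − 1840 = 63 varves lie beyond the flood layer toward the sediment surface.
Removing the 14 false varves leaves 63 − 14 = 49 true varves beyond the flood layer.
Counting back 49 years from 1978 CE places the flood layer in 1978 − 49 = 1929 CE.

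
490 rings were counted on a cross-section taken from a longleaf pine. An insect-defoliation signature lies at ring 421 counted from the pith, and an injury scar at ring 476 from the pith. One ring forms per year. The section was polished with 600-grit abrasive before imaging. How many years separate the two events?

55 yr

Separation: 476 − 421 = 55 rings.
One ring per year makes the interval 55 years.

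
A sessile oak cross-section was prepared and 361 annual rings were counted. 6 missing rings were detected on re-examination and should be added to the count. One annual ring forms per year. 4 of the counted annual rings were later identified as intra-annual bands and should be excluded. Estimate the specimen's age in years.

363 years

Adjusted count: 361 − 4 + 6 = 363 annual rings.
One annual ring per year makes the duration 363 years.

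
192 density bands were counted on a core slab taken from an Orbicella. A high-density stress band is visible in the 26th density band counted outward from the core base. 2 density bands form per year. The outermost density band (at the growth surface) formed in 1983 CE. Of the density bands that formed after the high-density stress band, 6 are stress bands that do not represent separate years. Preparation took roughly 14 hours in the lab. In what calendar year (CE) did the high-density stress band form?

1903 CE

The high-density stress band sits at density band 26 from the core base, so 192 − 26 = 166 density bands formed after it.
166 − 6 false = 160 true density bands after the high-density stress band.
Dividing by 2 density bands per year: 160 / 2 = 80 years.
1983 − 80 = 1903 CE.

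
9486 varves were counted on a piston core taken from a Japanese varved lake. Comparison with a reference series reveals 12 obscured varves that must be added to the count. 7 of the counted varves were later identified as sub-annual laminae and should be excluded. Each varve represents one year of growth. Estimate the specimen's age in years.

Adjusted count: 9486 − 7 + 12 = 9491 varves.
With a one-to-one varve periodicity this is 9491 years.

9491 years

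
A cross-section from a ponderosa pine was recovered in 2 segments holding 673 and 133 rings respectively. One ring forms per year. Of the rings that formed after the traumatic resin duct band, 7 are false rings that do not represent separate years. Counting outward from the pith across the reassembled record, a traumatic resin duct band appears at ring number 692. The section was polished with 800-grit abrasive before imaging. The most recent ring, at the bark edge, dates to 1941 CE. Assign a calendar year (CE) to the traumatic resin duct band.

1834 CE

Total rings = 673 + 133 = 806.
The traumatic resin duct band sits at ring 692 from the pith, so 806 − 692 = 114 rings formed after it.
Removing the 7 false rings leaves 114 − 7 = 107 true rings beyond the traumatic resin duct band.
The ring at the bark edge is 1941 CE, so the traumatic resin duct band dates to 1941 − 107 = 1834 CE.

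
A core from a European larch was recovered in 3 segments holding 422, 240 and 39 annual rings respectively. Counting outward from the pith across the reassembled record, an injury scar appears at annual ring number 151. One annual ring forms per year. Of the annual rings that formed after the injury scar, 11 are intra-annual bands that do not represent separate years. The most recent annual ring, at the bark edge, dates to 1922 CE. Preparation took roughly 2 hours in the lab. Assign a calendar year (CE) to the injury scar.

Total annual rings = 422 + 240 + 39 = 701.
The injury scar sits at annual ring 151 from the pith, so 701 − 151 = 550 annual rings formed after it.
Excluding 11 false annual rings: 550 − 11 = 539.
1922 − 539 = 1383 CE.

1383 CE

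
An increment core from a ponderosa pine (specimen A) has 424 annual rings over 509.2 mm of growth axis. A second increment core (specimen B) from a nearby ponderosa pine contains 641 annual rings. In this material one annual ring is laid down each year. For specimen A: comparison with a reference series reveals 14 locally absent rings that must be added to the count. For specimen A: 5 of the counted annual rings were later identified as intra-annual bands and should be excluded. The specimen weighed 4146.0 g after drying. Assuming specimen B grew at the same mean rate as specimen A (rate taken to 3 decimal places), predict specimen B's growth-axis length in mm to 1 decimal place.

753.8 mm

Specimen A: correcting the raw count gives 424 − 5 + 14 = 433 true annual rings.
A: 509.2 mm over 433 years gives 509.2 / 433 ≈ 1.176 mm/year.
For B, 1.176 mm/year × 641 years = 753.8 mm.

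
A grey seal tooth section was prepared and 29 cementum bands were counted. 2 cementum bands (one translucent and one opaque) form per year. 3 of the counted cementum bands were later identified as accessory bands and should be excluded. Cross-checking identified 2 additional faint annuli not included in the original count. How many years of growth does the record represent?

14 years

Correcting the raw count gives 29 − 3 + 2 = 28 true cementum bands.
With 2 cementum bands per year, 28 / 2 = 14 years.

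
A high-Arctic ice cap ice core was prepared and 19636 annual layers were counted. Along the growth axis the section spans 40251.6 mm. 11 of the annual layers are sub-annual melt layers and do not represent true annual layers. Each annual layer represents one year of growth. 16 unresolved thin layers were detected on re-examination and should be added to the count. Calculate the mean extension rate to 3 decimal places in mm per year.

Correcting the raw count gives 19636 − 11 + 16 = 19641 true annual layers.
40251.6 mm over 19641 years gives 40251.6 / 19641 ≈ 2.049 mm per year.

2.049 mm per year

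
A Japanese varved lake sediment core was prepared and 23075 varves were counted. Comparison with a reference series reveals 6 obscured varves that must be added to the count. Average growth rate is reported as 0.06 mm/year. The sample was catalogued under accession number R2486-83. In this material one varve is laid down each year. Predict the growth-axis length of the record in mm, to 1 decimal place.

True varve count = 23075 + 6 = 23081.
Predicted length = 0.06 mm/year × 23081 years = 1384.9 mm.

1384.9 mm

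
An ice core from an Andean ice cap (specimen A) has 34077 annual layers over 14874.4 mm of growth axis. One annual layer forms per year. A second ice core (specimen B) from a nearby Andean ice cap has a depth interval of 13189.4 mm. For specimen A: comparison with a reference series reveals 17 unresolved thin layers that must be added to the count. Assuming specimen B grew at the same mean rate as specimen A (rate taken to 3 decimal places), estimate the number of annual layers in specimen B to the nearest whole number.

Specimen A: adjusted count: 34077 + 17 = 34094 annual layers.
A: Mean rate = 14874.4 mm / 34094 years ≈ 0.436 mm per year.
B spans 13189.4 / 0.436 = 30250.92 years ≈ 30251 annual layers.

30251 annual layers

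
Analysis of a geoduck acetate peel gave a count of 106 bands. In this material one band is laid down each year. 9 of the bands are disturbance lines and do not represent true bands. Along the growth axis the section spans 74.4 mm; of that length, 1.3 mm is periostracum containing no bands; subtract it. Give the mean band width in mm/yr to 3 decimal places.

0.754 mm/yr

After corrections the count is 106 − 9 = 97 bands.
The growth record spans 74.4 − 1.3 = 73.1 mm.
73.1 mm over 97 years gives 73.1 / 97 ≈ 0.754 mm/yr.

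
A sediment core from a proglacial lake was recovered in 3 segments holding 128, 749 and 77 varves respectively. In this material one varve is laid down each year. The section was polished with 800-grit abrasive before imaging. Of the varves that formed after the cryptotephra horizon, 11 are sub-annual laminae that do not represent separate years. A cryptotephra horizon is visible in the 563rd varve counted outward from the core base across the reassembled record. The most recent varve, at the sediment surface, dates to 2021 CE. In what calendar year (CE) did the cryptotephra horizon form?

Total varves = 128 + 749 + 77 = 954.
954 − 563 = 391 varves lie beyond the cryptotephra horizon toward the sediment surface.
Removing the 11 false varves leaves 391 − 11 = 380 true varves beyond the cryptotephra horizon.
Counting back 380 years from 2021 CE places the cryptotephra horizon in 2021 − 380 = 1641 CE.

1641 CE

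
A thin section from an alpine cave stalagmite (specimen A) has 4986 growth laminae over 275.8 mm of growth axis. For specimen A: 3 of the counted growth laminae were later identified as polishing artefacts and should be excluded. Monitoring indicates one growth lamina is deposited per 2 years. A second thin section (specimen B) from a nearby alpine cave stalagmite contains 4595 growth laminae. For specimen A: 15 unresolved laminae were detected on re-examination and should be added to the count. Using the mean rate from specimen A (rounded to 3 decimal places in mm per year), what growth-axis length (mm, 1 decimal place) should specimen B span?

Specimen A: adjusted count: 4986 − 3 + 15 = 4998 growth laminae.
Specimen A: multiplying by 2 years per growth lamina: 4998 × 2 = 9996 years.
A: Mean rate = 275.8 mm / 9996 years ≈ 0.028 mm/year.
Specimen B: multiplying by 2 years per growth lamina: 4595 × 2 = 9190 years. B's length ≈ 0.028 × 9190 = 257.3 mm.

257.3 mm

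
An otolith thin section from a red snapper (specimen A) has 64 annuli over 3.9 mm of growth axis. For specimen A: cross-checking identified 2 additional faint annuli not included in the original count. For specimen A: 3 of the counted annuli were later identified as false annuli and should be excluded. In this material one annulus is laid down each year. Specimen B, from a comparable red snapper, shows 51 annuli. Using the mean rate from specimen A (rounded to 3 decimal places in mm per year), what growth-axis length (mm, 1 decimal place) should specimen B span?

Specimen A: adjusted count: 64 − 3 + 2 = 63 annuli.
A: 3.9 mm over 63 years gives 3.9 / 63 ≈ 0.062 mm/yr.
For B, 0.062 mm/year × 51 years = 3.2 mm.

3.2 mm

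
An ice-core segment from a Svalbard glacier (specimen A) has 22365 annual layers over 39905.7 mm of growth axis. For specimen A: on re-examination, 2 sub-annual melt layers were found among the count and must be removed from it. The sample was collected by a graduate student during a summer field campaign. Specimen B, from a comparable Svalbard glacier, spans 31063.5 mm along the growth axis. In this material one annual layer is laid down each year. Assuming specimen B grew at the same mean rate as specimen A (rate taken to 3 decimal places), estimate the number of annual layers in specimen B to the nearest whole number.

Specimen A: after corrections the count is 22365 − 2 = 22363 annual layers.
A: Mean rate = 39905.7 mm / 22363 years ≈ 1.784 mm per year.
B spans 31063.5 / 1.784 = 17412.28 years ≈ 17412 annual layers.

17412 annual layers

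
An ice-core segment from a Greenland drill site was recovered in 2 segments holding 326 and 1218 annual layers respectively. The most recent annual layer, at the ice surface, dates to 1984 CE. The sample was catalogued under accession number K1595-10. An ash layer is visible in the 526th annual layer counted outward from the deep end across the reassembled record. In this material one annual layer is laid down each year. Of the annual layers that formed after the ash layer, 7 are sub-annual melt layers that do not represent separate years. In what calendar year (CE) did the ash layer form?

Total annual layers = 326 + 1218 = 1544.
Between annual layer 526 and the ice surface there are 1544 − 526 = 1018 annual layers.
Removing the 7 false annual layers leaves 1018 − 7 = 1011 true annual layers beyond the ash layer.
Counting back 1011 years from 1984 CE places the ash layer in 1984 − 1011 = 973 CE.

973 CE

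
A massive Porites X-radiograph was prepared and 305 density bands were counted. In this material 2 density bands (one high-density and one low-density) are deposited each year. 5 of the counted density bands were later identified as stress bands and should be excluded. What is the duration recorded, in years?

True density band count = 305 − 5 = 300.
Dividing by 2 density bands per year: 300 / 2 = 150 years.

150 years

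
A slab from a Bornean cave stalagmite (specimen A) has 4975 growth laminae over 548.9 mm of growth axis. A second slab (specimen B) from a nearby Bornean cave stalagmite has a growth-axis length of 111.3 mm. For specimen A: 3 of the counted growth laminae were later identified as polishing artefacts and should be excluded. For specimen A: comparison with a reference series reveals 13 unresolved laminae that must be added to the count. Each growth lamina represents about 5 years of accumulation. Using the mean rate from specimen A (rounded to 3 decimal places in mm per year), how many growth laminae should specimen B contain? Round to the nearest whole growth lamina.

1012 growth laminae

Specimen A: adjusted count: 4975 − 3 + 13 = 4985 growth laminae.
Specimen A: 4985 growth laminae at 5 years each span 4985 × 5 = 24925 years.
A: Mean rate = 548.9 mm / 24925 years ≈ 0.022 mm per year.
B spans 111.3 / 0.022 = 5059.09 years; at 5 years per growth lamina that is 5059.09 / 5 ≈ 1012 growth laminae.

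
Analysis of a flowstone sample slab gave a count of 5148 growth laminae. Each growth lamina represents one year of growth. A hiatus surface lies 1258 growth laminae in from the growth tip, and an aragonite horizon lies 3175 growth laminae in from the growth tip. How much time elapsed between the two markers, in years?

3175 − 1258 = 1917 growth laminae lie between the two events.
One growth lamina per year makes the interval 1917 years.

1917 years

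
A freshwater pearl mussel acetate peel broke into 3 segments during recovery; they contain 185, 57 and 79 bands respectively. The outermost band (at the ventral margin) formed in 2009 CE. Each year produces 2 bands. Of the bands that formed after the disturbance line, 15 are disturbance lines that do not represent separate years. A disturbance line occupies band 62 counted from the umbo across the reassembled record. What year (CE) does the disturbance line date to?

Total bands = 185 + 57 + 79 = 321.
321 − 62 = 259 bands lie beyond the disturbance line toward the ventral margin.
259 − 15 false = 244 true bands after the disturbance line.
Dividing by 2 bands per year: 244 / 2 = 122 years.
The band at the ventral margin is 2009 CE, so the disturbance line dates to 2009 − 122 = 1887 CE.

1887 CE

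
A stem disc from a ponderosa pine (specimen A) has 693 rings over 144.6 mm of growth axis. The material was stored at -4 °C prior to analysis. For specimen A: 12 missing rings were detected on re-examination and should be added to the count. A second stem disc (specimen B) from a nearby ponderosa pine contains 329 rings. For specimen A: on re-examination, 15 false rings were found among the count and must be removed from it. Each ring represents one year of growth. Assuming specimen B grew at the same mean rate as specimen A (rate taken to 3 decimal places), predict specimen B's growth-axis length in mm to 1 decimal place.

Specimen A: adjusted count: 693 − 15 + 12 = 690 rings.
A: Extension rate ≈ 144.6 / 690 = 0.210 mm per year.
Length of B = 0.210 × 329 = 69.1 mm.

69.1 mm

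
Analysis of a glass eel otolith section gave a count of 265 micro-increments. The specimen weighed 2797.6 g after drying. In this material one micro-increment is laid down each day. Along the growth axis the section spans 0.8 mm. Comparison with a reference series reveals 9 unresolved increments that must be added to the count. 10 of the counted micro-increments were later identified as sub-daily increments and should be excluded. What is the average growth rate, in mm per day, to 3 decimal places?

Adjusted count: 265 − 10 + 9 = 264 micro-increments.
Extension rate ≈ 0.8 / 264 = 0.003 mm per day.

0.003 mm per day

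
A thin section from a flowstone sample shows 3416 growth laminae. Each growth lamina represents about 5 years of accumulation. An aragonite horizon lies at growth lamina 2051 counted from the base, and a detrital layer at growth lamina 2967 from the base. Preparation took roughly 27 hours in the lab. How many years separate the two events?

4580 yr

Separation: 2967 − 2051 = 916 growth laminae.
916 growth laminae at 5 years each span 916 × 5 = 4580 years.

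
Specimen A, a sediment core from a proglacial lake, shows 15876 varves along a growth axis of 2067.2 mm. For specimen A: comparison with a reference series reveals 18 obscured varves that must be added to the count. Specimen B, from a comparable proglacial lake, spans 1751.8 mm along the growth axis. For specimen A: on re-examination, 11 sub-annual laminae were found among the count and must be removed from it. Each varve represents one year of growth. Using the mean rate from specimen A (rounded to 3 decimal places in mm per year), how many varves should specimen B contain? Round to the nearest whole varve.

13475 varves

Specimen A: adjusted count: 15876 − 11 + 18 = 15883 varves.
A: Mean rate = 2067.2 mm / 15883 years ≈ 0.130 mm per year.
Specimen B: 1751.8 mm / 0.130 mm per year = 13475.38 years ≈ 13475 varves.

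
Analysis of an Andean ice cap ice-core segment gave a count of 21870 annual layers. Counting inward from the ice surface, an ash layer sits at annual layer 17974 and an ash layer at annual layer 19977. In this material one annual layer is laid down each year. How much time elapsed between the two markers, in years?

19977 − 17974 = 2003 annual layers lie between the two events.
At one annual layer per year, 2003 years elapsed between them.

2003 yr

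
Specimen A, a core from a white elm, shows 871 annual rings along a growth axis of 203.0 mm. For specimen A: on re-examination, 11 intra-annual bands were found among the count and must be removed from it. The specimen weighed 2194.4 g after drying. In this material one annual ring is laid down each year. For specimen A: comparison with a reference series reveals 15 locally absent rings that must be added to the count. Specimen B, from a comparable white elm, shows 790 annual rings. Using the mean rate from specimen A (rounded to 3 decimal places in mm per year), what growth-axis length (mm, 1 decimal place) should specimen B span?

183.3 mm

Specimen A: after corrections the count is 871 − 11 + 15 = 875 annual rings.
A: Extension rate ≈ 203.0 / 875 = 0.232 mm per year.
For B, 0.232 mm/year × 790 years = 183.3 mm.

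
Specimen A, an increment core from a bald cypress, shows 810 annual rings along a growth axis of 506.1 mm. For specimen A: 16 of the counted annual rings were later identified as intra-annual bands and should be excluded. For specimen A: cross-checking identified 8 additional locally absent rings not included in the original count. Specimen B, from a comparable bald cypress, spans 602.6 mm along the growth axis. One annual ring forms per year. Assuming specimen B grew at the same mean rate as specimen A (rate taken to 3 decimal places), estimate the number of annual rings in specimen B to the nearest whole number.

955 annual rings

Specimen A: true annual ring count = 810 − 16 + 8 = 802.
A: 506.1 mm over 802 years gives 506.1 / 802 ≈ 0.631 mm/yr.
Specimen B: 602.6 mm / 0.631 mm per year = 954.99 years ≈ 955 annual rings.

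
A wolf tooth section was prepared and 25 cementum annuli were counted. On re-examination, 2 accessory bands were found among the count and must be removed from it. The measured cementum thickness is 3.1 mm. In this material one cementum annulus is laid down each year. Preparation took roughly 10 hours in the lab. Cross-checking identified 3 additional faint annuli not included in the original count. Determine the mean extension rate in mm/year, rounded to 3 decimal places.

Adjusted count: 25 − 2 + 3 = 26 cementum annuli.
Mean rate = 3.1 mm / 26 years ≈ 0.119 mm/year.

0.119 mm/year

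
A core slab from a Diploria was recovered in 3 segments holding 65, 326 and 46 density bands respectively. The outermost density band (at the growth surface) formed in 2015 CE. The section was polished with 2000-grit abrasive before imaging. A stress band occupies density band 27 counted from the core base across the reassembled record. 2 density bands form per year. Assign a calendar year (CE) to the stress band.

1810 CE

Total density bands = 65 + 326 + 46 = 437.
437 − 27 = 410 density bands lie beyond the stress band toward the growth surface.
410 density bands at 2 per year is 410 / 2 = 205 years.
2015 − 205 = 1810 CE.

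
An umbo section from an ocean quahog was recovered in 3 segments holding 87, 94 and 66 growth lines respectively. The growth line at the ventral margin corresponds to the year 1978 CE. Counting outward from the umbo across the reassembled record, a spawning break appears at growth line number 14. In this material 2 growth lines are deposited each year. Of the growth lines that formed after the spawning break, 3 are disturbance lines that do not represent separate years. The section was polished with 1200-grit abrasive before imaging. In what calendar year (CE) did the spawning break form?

Total growth lines = 87 + 94 + 66 = 247.
The spawning break sits at growth line 14 from the umbo, so 247 − 14 = 233 growth lines formed after it.
Excluding 3 false growth lines: 233 − 3 = 230.
With 2 growth lines per year, 230 / 2 = 115 years.
The growth line at the ventral margin is 1978 CE, so the spawning break dates to 1978 − 115 = 1863 CE.

1863 CE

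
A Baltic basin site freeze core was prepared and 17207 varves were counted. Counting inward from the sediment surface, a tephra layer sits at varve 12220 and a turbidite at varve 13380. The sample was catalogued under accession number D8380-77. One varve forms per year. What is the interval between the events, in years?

The two markers are separated by 13380 − 12220 = 1160 varves.
At one varve per year, 1160 years elapsed between them.

1160 years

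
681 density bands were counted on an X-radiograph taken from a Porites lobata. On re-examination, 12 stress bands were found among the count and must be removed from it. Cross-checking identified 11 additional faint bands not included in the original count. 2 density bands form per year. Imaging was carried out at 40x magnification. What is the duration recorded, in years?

Correcting the raw count gives 681 − 12 + 11 = 680 true density bands.
680 density bands at 2 per year is 680 / 2 = 340 years.

340 years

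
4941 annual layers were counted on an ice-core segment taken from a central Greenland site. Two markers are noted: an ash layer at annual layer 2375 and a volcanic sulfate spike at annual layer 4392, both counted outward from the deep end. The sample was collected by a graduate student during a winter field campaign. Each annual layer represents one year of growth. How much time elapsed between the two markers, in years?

4392 − 2375 = 2017 annual layers lie between the two events.
That is 2017 years at one annual layer per year.

2017 years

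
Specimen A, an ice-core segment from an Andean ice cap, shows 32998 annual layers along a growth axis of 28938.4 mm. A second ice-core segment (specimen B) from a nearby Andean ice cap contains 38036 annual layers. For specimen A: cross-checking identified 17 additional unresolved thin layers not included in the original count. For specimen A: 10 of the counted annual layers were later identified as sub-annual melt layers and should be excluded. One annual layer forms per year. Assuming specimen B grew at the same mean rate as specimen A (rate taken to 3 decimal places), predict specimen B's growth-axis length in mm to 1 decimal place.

33357.6 mm

Specimen A: true annual layer count = 32998 − 10 + 17 = 33005.
A: Mean rate = 28938.4 mm / 33005 years ≈ 0.877 mm/year.
Length of B = 0.877 × 38036 = 33357.6 mm.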